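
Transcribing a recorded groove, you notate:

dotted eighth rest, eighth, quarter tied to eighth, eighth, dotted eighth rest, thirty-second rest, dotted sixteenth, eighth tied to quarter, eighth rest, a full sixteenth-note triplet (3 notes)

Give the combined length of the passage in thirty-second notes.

Convert each value to thirty-second notes: dotted eighth rest = 6; eighth = 4; quarter tied to eighth (quarter + eighth) = 12; eighth = 4; dotted eighth rest = 6; thirty-second rest = 1; dotted sixteenth = 3; eighth tied to quarter (eighth + quarter) = 12; eighth rest = 4; a full sixteenth-note triplet (3 notes) (three triplet sixteenths span one eighth) = 4.
Altogether 6 + 4 + 12 + 4 + 6 + 1 + 3 + 12 + 4 + 4 = 56 thirty-second notes.

56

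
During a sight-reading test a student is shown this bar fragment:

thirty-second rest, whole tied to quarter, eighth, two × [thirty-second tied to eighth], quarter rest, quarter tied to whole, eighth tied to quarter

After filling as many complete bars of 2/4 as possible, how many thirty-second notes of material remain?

One bar of 2/4 = 16 thirty-second notes.
Express everything in thirty-second notes: thirty-second rest = 1; whole tied to quarter (whole + quarter) = 40; eighth = 4; thirty-second tied to eighth (thirty-second + eighth) = 5; thirty-second tied to eighth (thirty-second + eighth) = 5; quarter rest = 8; quarter tied to whole (quarter + whole) = 40; eighth tied to quarter (eighth + quarter) = 12.
Altogether 1 + 40 + 4 + 5 + 5 + 8 + 40 + 12 = 115.
115 ÷ 16 = 7 complete bars with 3 thirty-second notes remaining.

3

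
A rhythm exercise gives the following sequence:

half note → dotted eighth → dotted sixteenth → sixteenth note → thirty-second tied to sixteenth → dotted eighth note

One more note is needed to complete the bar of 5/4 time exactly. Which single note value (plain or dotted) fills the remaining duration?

eighth note

The bar of 5/4 = 40 thirty-second notes.
In thirty-second notes: half note = 16; dotted eighth = 6; dotted sixteenth = 3; sixteenth note = 2; thirty-second tied to sixteenth (thirty-second + sixteenth) = 3; dotted eighth note = 6.
Altogether 16 + 6 + 3 + 2 + 3 + 6 = 36.
Remaining: 40 − 36 = 4 thirty-second notes, which is a eighth note.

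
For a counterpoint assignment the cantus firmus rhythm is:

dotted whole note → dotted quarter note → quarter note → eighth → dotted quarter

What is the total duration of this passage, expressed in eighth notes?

Express everything in eighth notes: dotted whole note = 12; dotted quarter note = 3; quarter note = 2; eighth = 1; dotted quarter = 3.
Sum: 12 + 3 + 2 + 1 + 3 = 21 eighth notes.

21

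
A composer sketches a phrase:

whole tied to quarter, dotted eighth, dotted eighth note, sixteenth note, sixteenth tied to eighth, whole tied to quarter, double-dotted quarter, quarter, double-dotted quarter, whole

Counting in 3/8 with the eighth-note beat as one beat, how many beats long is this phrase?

One eighth-note beat = 2 sixteenth notes.
Convert each value to sixteenth notes: whole tied to quarter (whole + quarter) = 20; dotted eighth = 3; dotted eighth note = 3; sixteenth note = 1; sixteenth tied to eighth (sixteenth + eighth) = 3; whole tied to quarter (whole + quarter) = 20; double-dotted quarter = 7; quarter = 4; double-dotted quarter = 7; whole = 16.
Altogether 20 + 3 + 3 + 1 + 3 + 20 + 7 + 4 + 7 + 16 = 84.
84 ÷ 2 = 42 beats.

42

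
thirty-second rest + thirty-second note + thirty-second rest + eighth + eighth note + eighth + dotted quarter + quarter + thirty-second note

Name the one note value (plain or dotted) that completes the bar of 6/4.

dotted quarter note

The bar of 6/4 = 48 thirty-second notes.
In thirty-second notes: thirty-second rest = 1; thirty-second note = 1; thirty-second rest = 1; eighth = 4; eighth note = 4; eighth = 4; dotted quarter = 12; quarter = 8; thirty-second note = 1.
Adding: 1 + 1 + 1 + 4 + 4 + 4 + 12 + 8 + 1 = 36.
Remaining: 48 − 36 = 12 thirty-second notes, which is a dotted quarter note.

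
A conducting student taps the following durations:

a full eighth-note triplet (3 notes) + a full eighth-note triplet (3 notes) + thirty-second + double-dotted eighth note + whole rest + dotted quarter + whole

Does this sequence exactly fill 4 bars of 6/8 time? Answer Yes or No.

No

One bar of 6/8 = 24 thirty-second notes, so 4 bars = 96.
Convert each value to thirty-second notes: a full eighth-note triplet (3 notes) (three triplet eighths span one quarter) = 8; a full eighth-note triplet (3 notes) (three triplet eighths span one quarter) = 8; thirty-second = 1; double-dotted eighth note = 7; whole rest = 32; dotted quarter = 12; whole = 32.
Total: 8 + 8 + 1 + 7 + 32 + 12 + 32 = 100.
100 exceeds 96, so the answer is No.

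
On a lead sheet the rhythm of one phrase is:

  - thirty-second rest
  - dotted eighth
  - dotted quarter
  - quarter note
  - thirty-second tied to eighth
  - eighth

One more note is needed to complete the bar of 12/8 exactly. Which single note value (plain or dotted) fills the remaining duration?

The bar of 12/8 = 48 thirty-second notes.
In thirty-second notes: thirty-second rest = 1; dotted eighth = 6; dotted quarter = 12; quarter note = 8; thirty-second tied to eighth (thirty-second + eighth) = 5; eighth = 4.
Sum: 1 + 6 + 12 + 8 + 5 + 4 = 36.
Remaining: 48 − 36 = 12 thirty-second notes, which is a dotted quarter note.

dotted quarter note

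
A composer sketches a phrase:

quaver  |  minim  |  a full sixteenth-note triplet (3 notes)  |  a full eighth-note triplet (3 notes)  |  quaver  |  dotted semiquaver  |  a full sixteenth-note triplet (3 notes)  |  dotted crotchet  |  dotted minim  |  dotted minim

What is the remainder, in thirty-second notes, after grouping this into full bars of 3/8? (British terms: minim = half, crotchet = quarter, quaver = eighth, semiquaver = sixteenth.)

7

One bar of 3/8 = 12 thirty-second notes.
In thirty-second notes: quaver = 4; minim = 16; a full sixteenth-note triplet (3 notes) (three triplet sixteenths span one eighth) = 4; a full eighth-note triplet (3 notes) (three triplet eighths span one quarter) = 8; quaver = 4; dotted semiquaver = 3; a full sixteenth-note triplet (3 notes) (three triplet sixteenths span one eighth) = 4; dotted crotchet = 12; dotted minim = 24; dotted minim = 24.
Sum: 4 + 16 + 4 + 8 + 4 + 3 + 4 + 12 + 24 + 24 = 103.
103 ÷ 12 = 8 complete bars with 7 thirty-second notes remaining.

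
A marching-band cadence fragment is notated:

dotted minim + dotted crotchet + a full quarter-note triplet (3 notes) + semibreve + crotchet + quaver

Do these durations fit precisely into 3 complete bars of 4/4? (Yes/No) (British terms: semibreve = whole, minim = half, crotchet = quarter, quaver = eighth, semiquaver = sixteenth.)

One bar of 4/4 = 8 eighth notes, so 3 bars = 24.
Each duration in eighth notes: dotted minim = 6; dotted crotchet = 3; a full quarter-note triplet (3 notes) (three triplet quarters span one half) = 4; semibreve = 8; crotchet = 2; quaver = 1.
Sum: 6 + 3 + 4 + 8 + 2 + 1 = 24.
24 equals 24, so the answer is Yes.

Yes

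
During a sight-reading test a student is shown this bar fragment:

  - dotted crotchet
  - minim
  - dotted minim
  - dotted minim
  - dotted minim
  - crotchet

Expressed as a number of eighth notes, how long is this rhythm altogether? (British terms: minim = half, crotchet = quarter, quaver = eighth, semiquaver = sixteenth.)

27

Convert each value to eighth notes: dotted crotchet = 3; minim = 4; dotted minim = 6; dotted minim = 6; dotted minim = 6; crotchet = 2.
Total: 3 + 4 + 6 + 6 + 6 + 2 = 27 eighth notes.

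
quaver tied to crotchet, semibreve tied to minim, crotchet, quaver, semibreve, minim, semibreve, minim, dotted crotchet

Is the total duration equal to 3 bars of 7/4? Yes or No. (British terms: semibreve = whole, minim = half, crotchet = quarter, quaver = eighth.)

One bar of 7/4 = 14 eighth notes, so 3 bars = 42.
Convert each value to eighth notes: quaver tied to crotchet (quaver + crotchet) = 3; semibreve tied to minim (semibreve + minim) = 12; crotchet = 2; quaver = 1; semibreve = 8; minim = 4; semibreve = 8; minim = 4; dotted crotchet = 3.
Total: 3 + 12 + 2 + 1 + 8 + 4 + 8 + 4 + 3 = 45.
45 exceeds 42, so the answer is No.

No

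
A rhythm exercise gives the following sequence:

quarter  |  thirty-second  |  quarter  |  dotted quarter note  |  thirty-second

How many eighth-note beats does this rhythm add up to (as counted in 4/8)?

7.5

One eighth-note beat = 4 thirty-second notes.
Each duration in thirty-second notes: quarter = 8; thirty-second = 1; quarter = 8; dotted quarter note = 12; thirty-second = 1.
Total: 8 + 1 + 8 + 12 + 1 = 30.
30 ÷ 4 = 7.5 beats.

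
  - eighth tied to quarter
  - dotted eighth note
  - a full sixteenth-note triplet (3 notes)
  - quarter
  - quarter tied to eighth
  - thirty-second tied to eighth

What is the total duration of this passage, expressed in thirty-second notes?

Working in thirty-second notes: eighth tied to quarter (eighth + quarter) = 12; dotted eighth note = 6; a full sixteenth-note triplet (3 notes) (three triplet sixteenths span one eighth) = 4; quarter = 8; quarter tied to eighth (quarter + eighth) = 12; thirty-second tied to eighth (thirty-second + eighth) = 5.
Sum: 12 + 6 + 4 + 8 + 12 + 5 = 47 thirty-second notes.

47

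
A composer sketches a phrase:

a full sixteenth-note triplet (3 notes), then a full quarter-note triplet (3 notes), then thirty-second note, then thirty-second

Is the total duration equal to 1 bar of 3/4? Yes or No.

One bar of 3/4 = 24 thirty-second notes.
In thirty-second notes: a full sixteenth-note triplet (3 notes) (three triplet sixteenths span one eighth) = 4; a full quarter-note triplet (3 notes) (three triplet quarters span one half) = 16; thirty-second note = 1; thirty-second = 1.
Altogether 4 + 16 + 1 + 1 = 22.
22 falls short of 24, so the answer is No.

No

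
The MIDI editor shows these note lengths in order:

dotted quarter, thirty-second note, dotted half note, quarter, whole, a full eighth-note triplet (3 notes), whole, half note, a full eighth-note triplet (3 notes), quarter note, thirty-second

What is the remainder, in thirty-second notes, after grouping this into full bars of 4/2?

22

One bar of 4/2 = 64 thirty-second notes.
Convert each value to thirty-second notes: dotted quarter = 12; thirty-second note = 1; dotted half note = 24; quarter = 8; whole = 32; a full eighth-note triplet (3 notes) (three triplet eighths span one quarter) = 8; whole = 32; half note = 16; a full eighth-note triplet (3 notes) (three triplet eighths span one quarter) = 8; quarter note = 8; thirty-second = 1.
Total: 12 + 1 + 24 + 8 + 32 + 8 + 32 + 16 + 8 + 8 + 1 = 150.
150 ÷ 64 = 2 complete bars with 22 thirty-second notes remaining.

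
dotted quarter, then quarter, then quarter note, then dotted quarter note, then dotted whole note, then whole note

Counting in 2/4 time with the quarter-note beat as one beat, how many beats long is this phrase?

One quarter-note beat = 2 eighth notes.
Each duration in eighth notes: dotted quarter = 3; quarter = 2; quarter note = 2; dotted quarter note = 3; dotted whole note = 12; whole note = 8.
Altogether 3 + 2 + 2 + 3 + 12 + 8 = 30.
30 ÷ 2 = 15 beats.

15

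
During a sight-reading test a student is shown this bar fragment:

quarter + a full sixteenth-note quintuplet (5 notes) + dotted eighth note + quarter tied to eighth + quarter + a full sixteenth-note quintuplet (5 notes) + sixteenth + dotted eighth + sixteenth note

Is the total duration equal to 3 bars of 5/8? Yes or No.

Yes

One bar of 5/8 = 10 sixteenth notes, so 3 bars = 30.
Each duration in sixteenth notes: quarter = 4; a full sixteenth-note quintuplet (5 notes) (five quintuplet sixteenths span one quarter) = 4; dotted eighth note = 3; quarter tied to eighth (quarter + eighth) = 6; quarter = 4; a full sixteenth-note quintuplet (5 notes) (five quintuplet sixteenths span one quarter) = 4; sixteenth = 1; dotted eighth = 3; sixteenth note = 1.
Altogether 4 + 4 + 3 + 6 + 4 + 4 + 1 + 3 + 1 = 30.
30 equals 30, so the answer is Yes.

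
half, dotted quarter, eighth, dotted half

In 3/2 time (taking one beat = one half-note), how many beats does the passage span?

3.5

One half-note beat = 4 eighth notes.
Each duration in eighth notes: half = 4; dotted quarter = 3; eighth = 1; dotted half = 6.
Altogether 4 + 3 + 1 + 6 = 14.
14 ÷ 4 = 3.5 beats.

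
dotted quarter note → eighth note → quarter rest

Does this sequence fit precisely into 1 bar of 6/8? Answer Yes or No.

One bar of 6/8 = 6 eighth notes.
Each duration in eighth notes: dotted quarter note = 3; eighth note = 1; quarter rest = 2.
Altogether 3 + 1 + 2 = 6.
6 equals 6, so the answer is Yes.

Yes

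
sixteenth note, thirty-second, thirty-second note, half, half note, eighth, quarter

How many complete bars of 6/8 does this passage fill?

One bar of 6/8 = 24 thirty-second notes.
Each duration in thirty-second notes: sixteenth note = 2; thirty-second = 1; thirty-second note = 1; half = 16; half note = 16; eighth = 4; quarter = 8.
Adding: 2 + 1 + 1 + 16 + 16 + 4 + 8 = 48.
48 ÷ 24 = 2 complete bars with 0 left over.

2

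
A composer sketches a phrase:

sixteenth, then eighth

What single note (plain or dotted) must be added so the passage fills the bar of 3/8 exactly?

dotted eighth note

The bar of 3/8 = 6 sixteenth notes.
Convert each value to sixteenth notes: sixteenth = 1; eighth = 2.
Adding: 1 + 2 = 3.
Remaining: 6 − 3 = 3 sixteenth notes, which is a dotted eighth note.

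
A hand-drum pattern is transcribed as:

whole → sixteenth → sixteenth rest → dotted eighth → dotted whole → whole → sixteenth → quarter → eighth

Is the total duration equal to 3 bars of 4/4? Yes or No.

No

One bar of 4/4 = 16 sixteenth notes, so 3 bars = 48.
Express everything in sixteenth notes: whole = 16; sixteenth = 1; sixteenth rest = 1; dotted eighth = 3; dotted whole = 24; whole = 16; sixteenth = 1; quarter = 4; eighth = 2.
Altogether 16 + 1 + 1 + 3 + 24 + 16 + 1 + 4 + 2 = 68.
68 exceeds 48, so the answer is No.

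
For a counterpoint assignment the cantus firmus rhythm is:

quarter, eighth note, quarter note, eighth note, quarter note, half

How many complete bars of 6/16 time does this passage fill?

One bar of 6/16 = 3 eighth notes.
In eighth notes: quarter = 2; eighth note = 1; quarter note = 2; eighth note = 1; quarter note = 2; half = 4.
Altogether 2 + 1 + 2 + 1 + 2 + 4 = 12.
12 ÷ 3 = 4 complete bars with 0 left over.

4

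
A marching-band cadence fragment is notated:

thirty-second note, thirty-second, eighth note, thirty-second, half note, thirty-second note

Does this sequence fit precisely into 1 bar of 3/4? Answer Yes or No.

Yes

One bar of 3/4 = 24 thirty-second notes.
Working in thirty-second notes: thirty-second note = 1; thirty-second = 1; eighth note = 4; thirty-second = 1; half note = 16; thirty-second note = 1.
Sum: 1 + 1 + 4 + 1 + 16 + 1 = 24.
24 equals 24, so the answer is Yes.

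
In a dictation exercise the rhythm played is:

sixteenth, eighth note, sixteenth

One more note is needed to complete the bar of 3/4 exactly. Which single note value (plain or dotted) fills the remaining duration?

half note

The bar of 3/4 = 12 sixteenth notes.
Each duration in sixteenth notes: sixteenth = 1; eighth note = 2; sixteenth = 1.
Sum: 1 + 2 + 1 = 4.
Remaining: 12 − 4 = 8 sixteenth notes, which is a half note.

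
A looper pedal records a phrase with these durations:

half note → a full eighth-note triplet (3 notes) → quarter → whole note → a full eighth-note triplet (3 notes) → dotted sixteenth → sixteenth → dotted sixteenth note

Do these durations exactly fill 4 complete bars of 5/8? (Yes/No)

Yes

One bar of 5/8 = 20 thirty-second notes, so 4 bars = 80.
Each duration in thirty-second notes: half note = 16; a full eighth-note triplet (3 notes) (three triplet eighths span one quarter) = 8; quarter = 8; whole note = 32; a full eighth-note triplet (3 notes) (three triplet eighths span one quarter) = 8; dotted sixteenth = 3; sixteenth = 2; dotted sixteenth note = 3.
Adding: 16 + 8 + 8 + 32 + 8 + 3 + 2 + 3 = 80.
80 equals 80, so the answer is Yes.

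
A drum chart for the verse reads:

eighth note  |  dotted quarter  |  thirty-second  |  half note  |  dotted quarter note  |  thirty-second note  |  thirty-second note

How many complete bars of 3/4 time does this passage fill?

1

One bar of 3/4 = 24 thirty-second notes.
Convert each value to thirty-second notes: eighth note = 4; dotted quarter = 12; thirty-second = 1; half note = 16; dotted quarter note = 12; thirty-second note = 1; thirty-second note = 1.
Sum: 4 + 12 + 1 + 16 + 12 + 1 + 1 = 47.
47 ÷ 24 = 1 complete bar with 23 left over.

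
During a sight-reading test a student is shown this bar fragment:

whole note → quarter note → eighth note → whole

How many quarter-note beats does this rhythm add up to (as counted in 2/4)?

One quarter-note beat = 2 eighth notes.
Convert each value to eighth notes: whole note = 8; quarter note = 2; eighth note = 1; whole = 8.
Altogether 8 + 2 + 1 + 8 = 19.
19 ÷ 2 = 9.5 beats.

9.5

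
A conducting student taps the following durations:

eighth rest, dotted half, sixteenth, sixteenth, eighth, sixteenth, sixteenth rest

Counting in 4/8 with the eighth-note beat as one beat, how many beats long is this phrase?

One eighth-note beat = 2 sixteenth notes.
Each duration in sixteenth notes: eighth rest = 2; dotted half = 12; sixteenth = 1; sixteenth = 1; eighth = 2; sixteenth = 1; sixteenth rest = 1.
Adding: 2 + 12 + 1 + 1 + 2 + 1 + 1 = 20.
20 ÷ 2 = 10 beats.

10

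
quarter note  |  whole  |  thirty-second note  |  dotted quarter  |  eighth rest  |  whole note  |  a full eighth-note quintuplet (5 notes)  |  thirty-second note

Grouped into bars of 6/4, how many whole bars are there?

2

One bar of 6/4 = 48 thirty-second notes.
Working in thirty-second notes: quarter note = 8; whole = 32; thirty-second note = 1; dotted quarter = 12; eighth rest = 4; whole note = 32; a full eighth-note quintuplet (5 notes) (five quintuplet eighths span one half) = 16; thirty-second note = 1.
Adding: 8 + 32 + 1 + 12 + 4 + 32 + 16 + 1 = 106.
106 ÷ 48 = 2 complete bars with 10 left over.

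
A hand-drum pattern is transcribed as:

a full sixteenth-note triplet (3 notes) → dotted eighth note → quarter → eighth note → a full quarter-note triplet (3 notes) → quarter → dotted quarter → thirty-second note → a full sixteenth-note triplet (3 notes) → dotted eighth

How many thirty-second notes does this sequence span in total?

Each duration in thirty-second notes: a full sixteenth-note triplet (3 notes) (three triplet sixteenths span one eighth) = 4; dotted eighth note = 6; quarter = 8; eighth note = 4; a full quarter-note triplet (3 notes) (three triplet quarters span one half) = 16; quarter = 8; dotted quarter = 12; thirty-second note = 1; a full sixteenth-note triplet (3 notes) (three triplet sixteenths span one eighth) = 4; dotted eighth = 6.
Sum: 4 + 6 + 8 + 4 + 16 + 8 + 12 + 1 + 4 + 6 = 69 thirty-second notes.

69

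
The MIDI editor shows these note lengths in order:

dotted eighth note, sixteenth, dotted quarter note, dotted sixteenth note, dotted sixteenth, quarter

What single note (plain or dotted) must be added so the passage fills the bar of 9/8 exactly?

sixteenth note

The bar of 9/8 = 36 thirty-second notes.
In thirty-second notes: dotted eighth note = 6; sixteenth = 2; dotted quarter note = 12; dotted sixteenth note = 3; dotted sixteenth = 3; quarter = 8.
Altogether 6 + 2 + 12 + 3 + 3 + 8 = 34.
Remaining: 36 − 34 = 2 thirty-second notes, which is a sixteenth note.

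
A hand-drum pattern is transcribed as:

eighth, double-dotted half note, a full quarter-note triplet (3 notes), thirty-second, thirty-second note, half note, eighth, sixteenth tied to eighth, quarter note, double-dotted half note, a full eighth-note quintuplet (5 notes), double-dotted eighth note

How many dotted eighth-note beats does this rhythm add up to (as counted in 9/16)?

One dotted eighth-note beat = 6 thirty-second notes.
In thirty-second notes: eighth = 4; double-dotted half note = 28; a full quarter-note triplet (3 notes) (three triplet quarters span one half) = 16; thirty-second = 1; thirty-second note = 1; half note = 16; eighth = 4; sixteenth tied to eighth (sixteenth + eighth) = 6; quarter note = 8; double-dotted half note = 28; a full eighth-note quintuplet (5 notes) (five quintuplet eighths span one half) = 16; double-dotted eighth note = 7.
Sum: 4 + 28 + 16 + 1 + 1 + 16 + 4 + 6 + 8 + 28 + 16 + 7 = 135.
135 ÷ 6 = 22.5 beats.

22.5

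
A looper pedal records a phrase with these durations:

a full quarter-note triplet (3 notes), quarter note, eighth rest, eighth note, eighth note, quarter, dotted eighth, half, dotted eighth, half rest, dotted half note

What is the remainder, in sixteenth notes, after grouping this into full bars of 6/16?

2

One bar of 6/16 = 6 sixteenth notes.
In sixteenth notes: a full quarter-note triplet (3 notes) (three triplet quarters span one half) = 8; quarter note = 4; eighth rest = 2; eighth note = 2; eighth note = 2; quarter = 4; dotted eighth = 3; half = 8; dotted eighth = 3; half rest = 8; dotted half note = 12.
Altogether 8 + 4 + 2 + 2 + 2 + 4 + 3 + 8 + 3 + 8 + 12 = 56.
56 ÷ 6 = 9 complete bars with 2 sixteenth notes remaining.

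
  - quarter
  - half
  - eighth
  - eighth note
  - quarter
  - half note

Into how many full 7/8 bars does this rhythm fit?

2

One bar of 7/8 = 7 eighth notes.
Convert each value to eighth notes: quarter = 2; half = 4; eighth = 1; eighth note = 1; quarter = 2; half note = 4.
Total: 2 + 4 + 1 + 1 + 2 + 4 = 14.
14 ÷ 7 = 2 complete bars with 0 left over.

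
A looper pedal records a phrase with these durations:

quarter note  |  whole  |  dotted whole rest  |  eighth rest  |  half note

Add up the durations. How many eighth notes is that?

27

Working in eighth notes: quarter note = 2; whole = 8; dotted whole rest = 12; eighth rest = 1; half note = 4.
Altogether 2 + 8 + 12 + 1 + 4 = 27 eighth notes.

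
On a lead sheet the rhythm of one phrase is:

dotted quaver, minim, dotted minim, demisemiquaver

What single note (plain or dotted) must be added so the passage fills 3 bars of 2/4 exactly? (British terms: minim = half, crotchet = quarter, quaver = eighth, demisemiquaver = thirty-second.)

thirty-second note

3 bars of 2/4 = 48 thirty-second notes.
Convert each value to thirty-second notes: dotted quaver = 6; minim = 16; dotted minim = 24; demisemiquaver = 1.
Adding: 6 + 16 + 24 + 1 = 47.
Remaining: 48 − 47 = 1 thirty-second note, which is a thirty-second note.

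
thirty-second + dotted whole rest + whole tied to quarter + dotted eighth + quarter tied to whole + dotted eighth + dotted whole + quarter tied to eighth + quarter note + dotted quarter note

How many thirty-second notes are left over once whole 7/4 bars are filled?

One bar of 7/4 = 56 thirty-second notes.
Working in thirty-second notes: thirty-second = 1; dotted whole rest = 48; whole tied to quarter (whole + quarter) = 40; dotted eighth = 6; quarter tied to whole (quarter + whole) = 40; dotted eighth = 6; dotted whole = 48; quarter tied to eighth (quarter + eighth) = 12; quarter note = 8; dotted quarter note = 12.
Total: 1 + 48 + 40 + 6 + 40 + 6 + 48 + 12 + 8 + 12 = 221.
221 ÷ 56 = 3 complete bars with 53 thirty-second notes remaining.

53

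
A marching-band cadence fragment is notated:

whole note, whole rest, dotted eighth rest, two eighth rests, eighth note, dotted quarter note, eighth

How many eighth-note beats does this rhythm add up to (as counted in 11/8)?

One eighth-note beat = 2 sixteenth notes.
Working in sixteenth notes: whole note = 16; whole rest = 16; dotted eighth rest = 3; eighth rest = 2; eighth rest = 2; eighth note = 2; dotted quarter note = 6; eighth = 2.
Total: 16 + 16 + 3 + 2 + 2 + 2 + 6 + 2 = 49.
49 ÷ 2 = 24.5 beats.

24.5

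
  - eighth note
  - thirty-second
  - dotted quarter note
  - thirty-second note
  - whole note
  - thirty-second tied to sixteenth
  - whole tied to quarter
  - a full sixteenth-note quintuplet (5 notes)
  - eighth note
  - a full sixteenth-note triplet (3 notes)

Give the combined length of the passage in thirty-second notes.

109

Express everything in thirty-second notes: eighth note = 4; thirty-second = 1; dotted quarter note = 12; thirty-second note = 1; whole note = 32; thirty-second tied to sixteenth (thirty-second + sixteenth) = 3; whole tied to quarter (whole + quarter) = 40; a full sixteenth-note quintuplet (5 notes) (five quintuplet sixteenths span one quarter) = 8; eighth note = 4; a full sixteenth-note triplet (3 notes) (three triplet sixteenths span one eighth) = 4.
Altogether 4 + 1 + 12 + 1 + 32 + 3 + 40 + 8 + 4 + 4 = 109 thirty-second notes.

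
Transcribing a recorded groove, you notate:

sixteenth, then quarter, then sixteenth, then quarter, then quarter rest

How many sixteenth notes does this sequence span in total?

14

Convert each value to sixteenth notes: sixteenth = 1; quarter = 4; sixteenth = 1; quarter = 4; quarter rest = 4.
Adding: 1 + 4 + 1 + 4 + 4 = 14 sixteenth notes.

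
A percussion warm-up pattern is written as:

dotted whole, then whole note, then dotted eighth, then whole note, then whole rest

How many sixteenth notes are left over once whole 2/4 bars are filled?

One bar of 2/4 = 8 sixteenth notes.
Convert each value to sixteenth notes: dotted whole = 24; whole note = 16; dotted eighth = 3; whole note = 16; whole rest = 16.
Adding: 24 + 16 + 3 + 16 + 16 = 75.
75 ÷ 8 = 9 complete bars with 3 sixteenth notes remaining.

3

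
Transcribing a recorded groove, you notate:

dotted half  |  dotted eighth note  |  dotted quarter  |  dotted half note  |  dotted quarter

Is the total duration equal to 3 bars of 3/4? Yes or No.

No

One bar of 3/4 = 12 sixteenth notes, so 3 bars = 36.
Each duration in sixteenth notes: dotted half = 12; dotted eighth note = 3; dotted quarter = 6; dotted half note = 12; dotted quarter = 6.
Adding: 12 + 3 + 6 + 12 + 6 = 39.
39 exceeds 36, so the answer is No.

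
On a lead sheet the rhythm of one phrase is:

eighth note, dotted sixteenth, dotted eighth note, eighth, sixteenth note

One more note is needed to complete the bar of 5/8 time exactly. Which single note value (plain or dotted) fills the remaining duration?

The bar of 5/8 = 20 thirty-second notes.
Express everything in thirty-second notes: eighth note = 4; dotted sixteenth = 3; dotted eighth note = 6; eighth = 4; sixteenth note = 2.
Total: 4 + 3 + 6 + 4 + 2 = 19.
Remaining: 20 − 19 = 1 thirty-second note, which is a thirty-second note.

thirty-second note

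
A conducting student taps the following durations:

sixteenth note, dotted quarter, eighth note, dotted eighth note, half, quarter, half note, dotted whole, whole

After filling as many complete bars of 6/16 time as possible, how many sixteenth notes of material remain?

One bar of 6/16 = 6 sixteenth notes.
In sixteenth notes: sixteenth note = 1; dotted quarter = 6; eighth note = 2; dotted eighth note = 3; half = 8; quarter = 4; half note = 8; dotted whole = 24; whole = 16.
Sum: 1 + 6 + 2 + 3 + 8 + 4 + 8 + 24 + 16 = 72.
72 ÷ 6 = 12 complete bars with 0 sixteenth notes remaining.

0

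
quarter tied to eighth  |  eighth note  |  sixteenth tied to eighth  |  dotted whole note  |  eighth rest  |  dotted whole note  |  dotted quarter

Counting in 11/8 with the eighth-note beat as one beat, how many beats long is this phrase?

33.5

One eighth-note beat = 2 sixteenth notes.
Express everything in sixteenth notes: quarter tied to eighth (quarter + eighth) = 6; eighth note = 2; sixteenth tied to eighth (sixteenth + eighth) = 3; dotted whole note = 24; eighth rest = 2; dotted whole note = 24; dotted quarter = 6.
Adding: 6 + 2 + 3 + 24 + 2 + 24 + 6 = 67.
67 ÷ 2 = 33.5 beats.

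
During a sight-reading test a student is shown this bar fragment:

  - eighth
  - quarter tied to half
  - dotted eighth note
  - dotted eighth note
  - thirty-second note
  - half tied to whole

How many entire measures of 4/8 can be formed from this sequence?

One bar of 4/8 = 16 thirty-second notes.
Each duration in thirty-second notes: eighth = 4; quarter tied to half (quarter + half) = 24; dotted eighth note = 6; dotted eighth note = 6; thirty-second note = 1; half tied to whole (half + whole) = 48.
Altogether 4 + 24 + 6 + 6 + 1 + 48 = 89.
89 ÷ 16 = 5 complete bars with 9 left over.

5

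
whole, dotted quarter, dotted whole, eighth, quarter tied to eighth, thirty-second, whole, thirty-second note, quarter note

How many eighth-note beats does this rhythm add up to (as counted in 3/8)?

One eighth-note beat = 4 thirty-second notes.
Working in thirty-second notes: whole = 32; dotted quarter = 12; dotted whole = 48; eighth = 4; quarter tied to eighth (quarter + eighth) = 12; thirty-second = 1; whole = 32; thirty-second note = 1; quarter note = 8.
Adding: 32 + 12 + 48 + 4 + 12 + 1 + 32 + 1 + 8 = 150.
150 ÷ 4 = 37.5 beats.

37.5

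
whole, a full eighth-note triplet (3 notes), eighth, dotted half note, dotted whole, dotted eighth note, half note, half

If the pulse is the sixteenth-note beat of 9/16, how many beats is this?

One sixteenth-note beat = 2 thirty-second notes.
Working in thirty-second notes: whole = 32; a full eighth-note triplet (3 notes) (three triplet eighths span one quarter) = 8; eighth = 4; dotted half note = 24; dotted whole = 48; dotted eighth note = 6; half note = 16; half = 16.
Sum: 32 + 8 + 4 + 24 + 48 + 6 + 16 + 16 = 154.
154 ÷ 2 = 77 beats.

77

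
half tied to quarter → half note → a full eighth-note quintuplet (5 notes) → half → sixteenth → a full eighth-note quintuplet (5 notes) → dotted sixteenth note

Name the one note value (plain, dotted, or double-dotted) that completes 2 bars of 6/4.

dotted sixteenth note

2 bars of 6/4 = 96 thirty-second notes.
Working in thirty-second notes: half tied to quarter (half + quarter) = 24; half note = 16; a full eighth-note quintuplet (5 notes) (five quintuplet eighths span one half) = 16; half = 16; sixteenth = 2; a full eighth-note quintuplet (5 notes) (five quintuplet eighths span one half) = 16; dotted sixteenth note = 3.
Altogether 24 + 16 + 16 + 16 + 2 + 16 + 3 = 93.
Remaining: 96 − 93 = 3 thirty-second notes, which is a dotted sixteenth note.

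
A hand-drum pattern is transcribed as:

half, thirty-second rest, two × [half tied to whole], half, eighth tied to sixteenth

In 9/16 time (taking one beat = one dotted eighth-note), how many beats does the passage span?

22.5

One dotted eighth-note beat = 6 thirty-second notes.
In thirty-second notes: half = 16; thirty-second rest = 1; half tied to whole (half + whole) = 48; half tied to whole (half + whole) = 48; half = 16; eighth tied to sixteenth (eighth + sixteenth) = 6.
Altogether 16 + 1 + 48 + 48 + 16 + 6 = 135.
135 ÷ 6 = 22.5 beats.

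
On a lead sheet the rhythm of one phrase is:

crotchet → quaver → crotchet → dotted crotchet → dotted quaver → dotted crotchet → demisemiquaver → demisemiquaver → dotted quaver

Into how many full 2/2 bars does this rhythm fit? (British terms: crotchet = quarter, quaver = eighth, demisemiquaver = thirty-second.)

One bar of 2/2 = 32 thirty-second notes.
Express everything in thirty-second notes: crotchet = 8; quaver = 4; crotchet = 8; dotted crotchet = 12; dotted quaver = 6; dotted crotchet = 12; demisemiquaver = 1; demisemiquaver = 1; dotted quaver = 6.
Adding: 8 + 4 + 8 + 12 + 6 + 12 + 1 + 1 + 6 = 58.
58 ÷ 32 = 1 complete bar with 26 left over.

1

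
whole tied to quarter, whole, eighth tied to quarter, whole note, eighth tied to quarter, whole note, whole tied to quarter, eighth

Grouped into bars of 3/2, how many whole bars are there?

One bar of 3/2 = 12 eighth notes.
Each duration in eighth notes: whole tied to quarter (whole + quarter) = 10; whole = 8; eighth tied to quarter (eighth + quarter) = 3; whole note = 8; eighth tied to quarter (eighth + quarter) = 3; whole note = 8; whole tied to quarter (whole + quarter) = 10; eighth = 1.
Adding: 10 + 8 + 3 + 8 + 3 + 8 + 10 + 1 = 51.
51 ÷ 12 = 4 complete bars with 3 left over.

4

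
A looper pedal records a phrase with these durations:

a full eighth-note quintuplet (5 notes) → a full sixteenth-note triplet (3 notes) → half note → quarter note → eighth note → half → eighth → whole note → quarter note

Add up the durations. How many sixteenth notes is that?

Working in sixteenth notes: a full eighth-note quintuplet (5 notes) (five quintuplet eighths span one half) = 8; a full sixteenth-note triplet (3 notes) (three triplet sixteenths span one eighth) = 2; half note = 8; quarter note = 4; eighth note = 2; half = 8; eighth = 2; whole note = 16; quarter note = 4.
Altogether 8 + 2 + 8 + 4 + 2 + 8 + 2 + 16 + 4 = 54 sixteenth notes.

54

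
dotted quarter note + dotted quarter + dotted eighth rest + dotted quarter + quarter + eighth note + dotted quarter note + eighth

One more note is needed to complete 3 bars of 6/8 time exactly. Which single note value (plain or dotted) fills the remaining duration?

3 bars of 6/8 = 36 sixteenth notes.
Convert each value to sixteenth notes: dotted quarter note = 6; dotted quarter = 6; dotted eighth rest = 3; dotted quarter = 6; quarter = 4; eighth note = 2; dotted quarter note = 6; eighth = 2.
Sum: 6 + 6 + 3 + 6 + 4 + 2 + 6 + 2 = 35.
Remaining: 36 − 35 = 1 sixteenth note, which is a sixteenth note.

sixteenth note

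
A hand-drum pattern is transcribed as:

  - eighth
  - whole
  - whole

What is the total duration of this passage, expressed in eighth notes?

Convert each value to eighth notes: eighth = 1; whole = 8; whole = 8.
Altogether 1 + 8 + 8 = 17 eighth notes.

17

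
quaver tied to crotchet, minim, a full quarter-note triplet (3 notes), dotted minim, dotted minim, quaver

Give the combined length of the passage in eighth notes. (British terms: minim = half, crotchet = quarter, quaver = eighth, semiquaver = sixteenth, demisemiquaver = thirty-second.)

Express everything in eighth notes: quaver tied to crotchet (quaver + crotchet) = 3; minim = 4; a full quarter-note triplet (3 notes) (three triplet quarters span one half) = 4; dotted minim = 6; dotted minim = 6; quaver = 1.
Adding: 3 + 4 + 4 + 6 + 6 + 1 = 24 eighth notes.

24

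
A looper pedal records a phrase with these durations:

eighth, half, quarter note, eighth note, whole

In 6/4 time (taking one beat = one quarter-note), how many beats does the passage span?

8

One quarter-note beat = 2 eighth notes.
Each duration in eighth notes: eighth = 1; half = 4; quarter note = 2; eighth note = 1; whole = 8.
Altogether 1 + 4 + 2 + 1 + 8 = 16.
16 ÷ 2 = 8 beats.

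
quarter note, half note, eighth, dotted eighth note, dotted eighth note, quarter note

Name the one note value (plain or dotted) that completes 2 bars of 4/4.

half note

2 bars of 4/4 = 32 sixteenth notes.
In sixteenth notes: quarter note = 4; half note = 8; eighth = 2; dotted eighth note = 3; dotted eighth note = 3; quarter note = 4.
Altogether 4 + 8 + 2 + 3 + 3 + 4 = 24.
Remaining: 32 − 24 = 8 sixteenth notes, which is a half note.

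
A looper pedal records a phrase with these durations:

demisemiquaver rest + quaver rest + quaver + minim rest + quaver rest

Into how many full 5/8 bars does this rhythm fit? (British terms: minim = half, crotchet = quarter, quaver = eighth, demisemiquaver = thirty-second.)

1

One bar of 5/8 = 20 thirty-second notes.
Each duration in thirty-second notes: demisemiquaver rest = 1; quaver rest = 4; quaver = 4; minim rest = 16; quaver rest = 4.
Adding: 1 + 4 + 4 + 16 + 4 = 29.
29 ÷ 20 = 1 complete bar with 9 left over.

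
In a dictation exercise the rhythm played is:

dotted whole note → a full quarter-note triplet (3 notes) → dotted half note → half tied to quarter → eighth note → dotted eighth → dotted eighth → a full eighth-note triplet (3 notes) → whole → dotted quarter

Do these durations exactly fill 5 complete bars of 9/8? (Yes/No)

One bar of 9/8 = 18 sixteenth notes, so 5 bars = 90.
In sixteenth notes: dotted whole note = 24; a full quarter-note triplet (3 notes) (three triplet quarters span one half) = 8; dotted half note = 12; half tied to quarter (half + quarter) = 12; eighth note = 2; dotted eighth = 3; dotted eighth = 3; a full eighth-note triplet (3 notes) (three triplet eighths span one quarter) = 4; whole = 16; dotted quarter = 6.
Altogether 24 + 8 + 12 + 12 + 2 + 3 + 3 + 4 + 16 + 6 = 90.
90 equals 90, so the answer is Yes.

Yes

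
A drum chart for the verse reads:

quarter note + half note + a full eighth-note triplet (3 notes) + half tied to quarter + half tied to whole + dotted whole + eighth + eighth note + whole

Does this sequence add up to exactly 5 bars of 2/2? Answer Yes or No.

No

One bar of 2/2 = 8 eighth notes, so 5 bars = 40.
In eighth notes: quarter note = 2; half note = 4; a full eighth-note triplet (3 notes) (three triplet eighths span one quarter) = 2; half tied to quarter (half + quarter) = 6; half tied to whole (half + whole) = 12; dotted whole = 12; eighth = 1; eighth note = 1; whole = 8.
Adding: 2 + 4 + 2 + 6 + 12 + 12 + 1 + 1 + 8 = 48.
48 exceeds 40, so the answer is No.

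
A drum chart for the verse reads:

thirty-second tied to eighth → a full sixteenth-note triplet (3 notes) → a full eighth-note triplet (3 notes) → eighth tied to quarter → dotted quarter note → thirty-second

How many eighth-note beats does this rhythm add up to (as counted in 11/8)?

10.5

One eighth-note beat = 4 thirty-second notes.
Convert each value to thirty-second notes: thirty-second tied to eighth (thirty-second + eighth) = 5; a full sixteenth-note triplet (3 notes) (three triplet sixteenths span one eighth) = 4; a full eighth-note triplet (3 notes) (three triplet eighths span one quarter) = 8; eighth tied to quarter (eighth + quarter) = 12; dotted quarter note = 12; thirty-second = 1.
Total: 5 + 4 + 8 + 12 + 12 + 1 = 42.
42 ÷ 4 = 10.5 beats.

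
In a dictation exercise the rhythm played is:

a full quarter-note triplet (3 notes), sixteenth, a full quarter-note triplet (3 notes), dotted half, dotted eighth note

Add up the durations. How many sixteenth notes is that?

Convert each value to sixteenth notes: a full quarter-note triplet (3 notes) (three triplet quarters span one half) = 8; sixteenth = 1; a full quarter-note triplet (3 notes) (three triplet quarters span one half) = 8; dotted half = 12; dotted eighth note = 3.
Altogether 8 + 1 + 8 + 12 + 3 = 32 sixteenth notes.

32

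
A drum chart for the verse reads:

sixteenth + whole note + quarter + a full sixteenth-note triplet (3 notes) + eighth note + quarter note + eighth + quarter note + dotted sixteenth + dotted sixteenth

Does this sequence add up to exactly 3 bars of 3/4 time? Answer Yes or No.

One bar of 3/4 = 24 thirty-second notes, so 3 bars = 72.
Convert each value to thirty-second notes: sixteenth = 2; whole note = 32; quarter = 8; a full sixteenth-note triplet (3 notes) (three triplet sixteenths span one eighth) = 4; eighth note = 4; quarter note = 8; eighth = 4; quarter note = 8; dotted sixteenth = 3; dotted sixteenth = 3.
Total: 2 + 32 + 8 + 4 + 4 + 8 + 4 + 8 + 3 + 3 = 76.
76 exceeds 72, so the answer is No.

No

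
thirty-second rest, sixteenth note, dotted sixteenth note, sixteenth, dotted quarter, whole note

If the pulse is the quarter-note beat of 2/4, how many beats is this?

6.5

One quarter-note beat = 8 thirty-second notes.
Convert each value to thirty-second notes: thirty-second rest = 1; sixteenth note = 2; dotted sixteenth note = 3; sixteenth = 2; dotted quarter = 12; whole note = 32.
Altogether 1 + 2 + 3 + 2 + 12 + 32 = 52.
52 ÷ 8 = 6.5 beats.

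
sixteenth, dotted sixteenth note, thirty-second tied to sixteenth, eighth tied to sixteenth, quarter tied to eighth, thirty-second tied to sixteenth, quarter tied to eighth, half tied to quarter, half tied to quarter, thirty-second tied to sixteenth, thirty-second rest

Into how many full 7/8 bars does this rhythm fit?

3

One bar of 7/8 = 28 thirty-second notes.
Express everything in thirty-second notes: sixteenth = 2; dotted sixteenth note = 3; thirty-second tied to sixteenth (thirty-second + sixteenth) = 3; eighth tied to sixteenth (eighth + sixteenth) = 6; quarter tied to eighth (quarter + eighth) = 12; thirty-second tied to sixteenth (thirty-second + sixteenth) = 3; quarter tied to eighth (quarter + eighth) = 12; half tied to quarter (half + quarter) = 24; half tied to quarter (half + quarter) = 24; thirty-second tied to sixteenth (thirty-second + sixteenth) = 3; thirty-second rest = 1.
Sum: 2 + 3 + 3 + 6 + 12 + 3 + 12 + 24 + 24 + 3 + 1 = 93.
93 ÷ 28 = 3 complete bars with 9 left over.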